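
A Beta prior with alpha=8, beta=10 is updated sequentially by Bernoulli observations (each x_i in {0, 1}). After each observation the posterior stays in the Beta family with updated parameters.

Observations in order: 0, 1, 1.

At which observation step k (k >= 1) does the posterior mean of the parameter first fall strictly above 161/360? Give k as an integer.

k = 2

obs 1: x=0 → posterior Beta(8, 11)
obs 2: x=1 → posterior Beta(9, 11)
obs 3: x=1 → posterior Beta(10, 11)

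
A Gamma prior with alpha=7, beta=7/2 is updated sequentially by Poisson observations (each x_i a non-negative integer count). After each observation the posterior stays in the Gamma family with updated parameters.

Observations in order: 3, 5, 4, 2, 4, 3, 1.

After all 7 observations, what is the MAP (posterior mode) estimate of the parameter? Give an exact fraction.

8/3

obs 1: x=3 → posterior Gamma(10, 9/2)
obs 2: x=5 → posterior Gamma(15, 11/2)
obs 3: x=4 → posterior Gamma(19, 13/2)
obs 4: x=2 → posterior Gamma(21, 15/2)
obs 5: x=4 → posterior Gamma(25, 17/2)
obs 6: x=3 → posterior Gamma(28, 19/2)
obs 7: x=1 → posterior Gamma(29, 21/2)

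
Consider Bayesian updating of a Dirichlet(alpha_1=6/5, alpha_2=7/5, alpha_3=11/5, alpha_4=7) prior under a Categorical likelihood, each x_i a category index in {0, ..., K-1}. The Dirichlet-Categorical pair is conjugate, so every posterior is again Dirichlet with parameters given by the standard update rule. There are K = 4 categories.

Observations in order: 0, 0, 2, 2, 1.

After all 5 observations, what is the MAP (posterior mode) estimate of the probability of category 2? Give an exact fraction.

obs 1: x=0 → posterior Dirichlet(11/5, 7/5, 11/5, 7)
obs 2: x=0 → posterior Dirichlet(16/5, 7/5, 11/5, 7)
obs 3: x=2 → posterior Dirichlet(16/5, 7/5, 16/5, 7)
obs 4: x=2 → posterior Dirichlet(16/5, 7/5, 21/5, 7)
obs 5: x=1 → posterior Dirichlet(16/5, 12/5, 21/5, 7)

1/4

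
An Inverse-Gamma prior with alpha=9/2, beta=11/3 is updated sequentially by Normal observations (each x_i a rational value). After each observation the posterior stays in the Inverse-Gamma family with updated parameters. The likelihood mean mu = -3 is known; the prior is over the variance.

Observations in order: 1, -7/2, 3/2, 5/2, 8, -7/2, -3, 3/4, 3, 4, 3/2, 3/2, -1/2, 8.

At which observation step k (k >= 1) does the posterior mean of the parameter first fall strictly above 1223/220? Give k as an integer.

obs 1: x=1 → posterior Inverse-Gamma(5, 35/3)
obs 2: x=-7/2 → posterior Inverse-Gamma(11/2, 283/24)
obs 3: x=3/2 → posterior Inverse-Gamma(6, 263/12)
obs 4: x=5/2 → posterior Inverse-Gamma(13/2, 889/24)
obs 5: x=8 → posterior Inverse-Gamma(7, 2341/24)
obs 6: x=-7/2 → posterior Inverse-Gamma(15/2, 293/3)
obs 7: x=-3 → posterior Inverse-Gamma(8, 293/3)
obs 8: x=3/4 → posterior Inverse-Gamma(17/2, 10051/96)
obs 9: x=3 → posterior Inverse-Gamma(9, 11779/96)
obs 10: x=4 → posterior Inverse-Gamma(19/2, 14131/96)
obs 11: x=3/2 → posterior Inverse-Gamma(10, 15103/96)
obs 12: x=3/2 → posterior Inverse-Gamma(21/2, 16075/96)
obs 13: x=-1/2 → posterior Inverse-Gamma(11, 16375/96)
obs 14: x=8 → posterior Inverse-Gamma(23/2, 22183/96)

k = 4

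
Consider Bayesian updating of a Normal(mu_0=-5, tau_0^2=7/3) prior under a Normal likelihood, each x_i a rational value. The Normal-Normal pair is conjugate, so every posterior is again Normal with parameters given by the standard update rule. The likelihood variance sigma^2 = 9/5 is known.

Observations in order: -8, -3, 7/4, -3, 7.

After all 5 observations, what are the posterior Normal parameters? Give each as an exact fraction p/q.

mu_0=-1275/808, tau_0^2=63/202

obs 1: x=-8 → posterior Normal(-415/62, 63/62)
obs 2: x=-3 → posterior Normal(-520/97, 63/97)
obs 3: x=7/4 → posterior Normal(-1835/528, 21/44)
obs 4: x=-3 → posterior Normal(-2255/668, 63/167)
obs 5: x=7 → posterior Normal(-1275/808, 63/202)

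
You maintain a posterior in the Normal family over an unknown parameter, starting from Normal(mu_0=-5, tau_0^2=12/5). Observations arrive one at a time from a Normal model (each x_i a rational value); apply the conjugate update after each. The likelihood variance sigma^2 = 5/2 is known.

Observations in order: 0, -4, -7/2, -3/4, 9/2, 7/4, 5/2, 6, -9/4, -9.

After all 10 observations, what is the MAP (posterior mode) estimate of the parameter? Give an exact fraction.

obs 1: x=0 → posterior Normal(-125/49, 60/49)
obs 2: x=-4 → posterior Normal(-221/73, 60/73)
obs 3: x=-7/2 → posterior Normal(-305/97, 60/97)
obs 4: x=-3/4 → posterior Normal(-323/121, 60/121)
obs 5: x=9/2 → posterior Normal(-43/29, 12/29)
obs 6: x=7/4 → posterior Normal(-173/169, 60/169)
obs 7: x=5/2 → posterior Normal(-113/193, 60/193)
obs 8: x=6 → posterior Normal(1/7, 60/217)
obs 9: x=-9/4 → posterior Normal(-23/241, 60/241)
obs 10: x=-9 → posterior Normal(-239/265, 12/53)

-239/265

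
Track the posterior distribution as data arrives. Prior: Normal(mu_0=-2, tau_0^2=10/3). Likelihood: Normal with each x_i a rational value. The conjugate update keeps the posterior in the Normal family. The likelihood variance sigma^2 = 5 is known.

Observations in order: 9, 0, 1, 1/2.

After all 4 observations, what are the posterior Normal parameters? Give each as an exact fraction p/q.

obs 1: x=9 → posterior Normal(12/5, 2)
obs 2: x=0 → posterior Normal(12/7, 10/7)
obs 3: x=1 → posterior Normal(14/9, 10/9)
obs 4: x=1/2 → posterior Normal(15/11, 10/11)

mu_0=15/11, tau_0^2=10/11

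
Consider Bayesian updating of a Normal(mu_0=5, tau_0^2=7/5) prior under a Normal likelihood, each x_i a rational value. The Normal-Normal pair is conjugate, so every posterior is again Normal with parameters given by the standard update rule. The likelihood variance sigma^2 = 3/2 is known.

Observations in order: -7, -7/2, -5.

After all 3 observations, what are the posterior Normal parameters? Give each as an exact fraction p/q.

mu_0=-142/57, tau_0^2=7/19

obs 1: x=-7 → posterior Normal(-23/29, 21/29)
obs 2: x=-7/2 → posterior Normal(-72/43, 21/43)
obs 3: x=-5 → posterior Normal(-142/57, 7/19)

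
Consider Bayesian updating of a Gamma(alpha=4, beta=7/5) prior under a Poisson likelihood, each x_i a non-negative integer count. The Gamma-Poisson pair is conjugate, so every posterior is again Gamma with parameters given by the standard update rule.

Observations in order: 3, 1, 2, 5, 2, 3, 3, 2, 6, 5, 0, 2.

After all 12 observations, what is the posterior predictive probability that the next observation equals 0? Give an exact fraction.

2459475510915591313522914643416460823149826441897220888306701971829209/37899620771941657455345733036562867635394278379454777402756994814705664

obs 1: x=3 → posterior Gamma(7, 12/5)
obs 2: x=1 → posterior Gamma(8, 17/5)
obs 3: x=2 → posterior Gamma(10, 22/5)
obs 4: x=5 → posterior Gamma(15, 27/5)
obs 5: x=2 → posterior Gamma(17, 32/5)
obs 6: x=3 → posterior Gamma(20, 37/5)
obs 7: x=3 → posterior Gamma(23, 42/5)
obs 8: x=2 → posterior Gamma(25, 47/5)
obs 9: x=6 → posterior Gamma(31, 52/5)
obs 10: x=5 → posterior Gamma(36, 57/5)
obs 11: x=0 → posterior Gamma(36, 62/5)
obs 12: x=2 → posterior Gamma(38, 67/5)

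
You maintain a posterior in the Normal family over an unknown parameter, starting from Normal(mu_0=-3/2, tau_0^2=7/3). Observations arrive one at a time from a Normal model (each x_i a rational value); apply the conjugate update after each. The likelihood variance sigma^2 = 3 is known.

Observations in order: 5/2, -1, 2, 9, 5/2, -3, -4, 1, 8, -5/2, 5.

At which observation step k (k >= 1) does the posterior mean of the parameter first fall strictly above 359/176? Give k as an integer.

obs 1: x=5/2 → posterior Normal(1/4, 21/16)
obs 2: x=-1 → posterior Normal(-3/23, 21/23)
obs 3: x=2 → posterior Normal(11/30, 7/10)
obs 4: x=9 → posterior Normal(2, 21/37)
obs 5: x=5/2 → posterior Normal(183/88, 21/44)
obs 6: x=-3 → posterior Normal(47/34, 7/17)
obs 7: x=-4 → posterior Normal(85/116, 21/58)
obs 8: x=1 → posterior Normal(99/130, 21/65)
obs 9: x=8 → posterior Normal(211/144, 7/24)
obs 10: x=-5/2 → posterior Normal(88/79, 21/79)
obs 11: x=5 → posterior Normal(123/86, 21/86)

k = 5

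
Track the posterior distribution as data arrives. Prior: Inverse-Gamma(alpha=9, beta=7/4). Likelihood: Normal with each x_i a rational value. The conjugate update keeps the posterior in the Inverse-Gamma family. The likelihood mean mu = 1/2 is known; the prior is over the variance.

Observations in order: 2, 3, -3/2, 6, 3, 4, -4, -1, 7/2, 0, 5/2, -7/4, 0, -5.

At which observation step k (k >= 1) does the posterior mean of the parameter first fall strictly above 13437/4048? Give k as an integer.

obs 1: x=2 → posterior Inverse-Gamma(19/2, 23/8)
obs 2: x=3 → posterior Inverse-Gamma(10, 6)
obs 3: x=-3/2 → posterior Inverse-Gamma(21/2, 8)
obs 4: x=6 → posterior Inverse-Gamma(11, 185/8)
obs 5: x=3 → posterior Inverse-Gamma(23/2, 105/4)
obs 6: x=4 → posterior Inverse-Gamma(12, 259/8)
obs 7: x=-4 → posterior Inverse-Gamma(25/2, 85/2)
obs 8: x=-1 → posterior Inverse-Gamma(13, 349/8)
obs 9: x=7/2 → posterior Inverse-Gamma(27/2, 385/8)
obs 10: x=0 → posterior Inverse-Gamma(14, 193/4)
obs 11: x=5/2 → posterior Inverse-Gamma(29/2, 201/4)
obs 12: x=-7/4 → posterior Inverse-Gamma(15, 1689/32)
obs 13: x=0 → posterior Inverse-Gamma(31/2, 1693/32)
obs 14: x=-5 → posterior Inverse-Gamma(16, 2177/32)

k = 7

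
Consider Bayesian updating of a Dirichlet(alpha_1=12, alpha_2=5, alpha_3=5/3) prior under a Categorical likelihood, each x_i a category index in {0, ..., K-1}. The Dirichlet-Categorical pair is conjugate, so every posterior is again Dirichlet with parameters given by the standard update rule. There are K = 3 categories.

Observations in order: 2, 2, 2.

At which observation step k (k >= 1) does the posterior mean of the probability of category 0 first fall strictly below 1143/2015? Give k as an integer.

obs 1: x=2 → posterior Dirichlet(12, 5, 8/3)
obs 2: x=2 → posterior Dirichlet(12, 5, 11/3)
obs 3: x=2 → posterior Dirichlet(12, 5, 14/3)

k = 3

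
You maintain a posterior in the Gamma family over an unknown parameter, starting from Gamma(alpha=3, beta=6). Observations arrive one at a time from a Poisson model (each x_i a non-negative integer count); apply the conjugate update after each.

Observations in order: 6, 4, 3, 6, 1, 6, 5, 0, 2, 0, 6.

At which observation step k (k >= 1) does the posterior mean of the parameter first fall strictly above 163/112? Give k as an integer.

obs 1: x=6 → posterior Gamma(9, 7)
obs 2: x=4 → posterior Gamma(13, 8)
obs 3: x=3 → posterior Gamma(16, 9)
obs 4: x=6 → posterior Gamma(22, 10)
obs 5: x=1 → posterior Gamma(23, 11)
obs 6: x=6 → posterior Gamma(29, 12)
obs 7: x=5 → posterior Gamma(34, 13)
obs 8: x=0 → posterior Gamma(34, 14)
obs 9: x=2 → posterior Gamma(36, 15)
obs 10: x=0 → posterior Gamma(36, 16)
obs 11: x=6 → posterior Gamma(42, 17)

k = 2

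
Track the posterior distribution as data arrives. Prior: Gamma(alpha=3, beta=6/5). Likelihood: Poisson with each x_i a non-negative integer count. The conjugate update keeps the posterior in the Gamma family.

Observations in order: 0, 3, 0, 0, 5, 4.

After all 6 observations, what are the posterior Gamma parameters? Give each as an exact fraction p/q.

obs 1: x=0 → posterior Gamma(3, 11/5)
obs 2: x=3 → posterior Gamma(6, 16/5)
obs 3: x=0 → posterior Gamma(6, 21/5)
obs 4: x=0 → posterior Gamma(6, 26/5)
obs 5: x=5 → posterior Gamma(11, 31/5)
obs 6: x=4 → posterior Gamma(15, 36/5)

alpha=15, beta=36/5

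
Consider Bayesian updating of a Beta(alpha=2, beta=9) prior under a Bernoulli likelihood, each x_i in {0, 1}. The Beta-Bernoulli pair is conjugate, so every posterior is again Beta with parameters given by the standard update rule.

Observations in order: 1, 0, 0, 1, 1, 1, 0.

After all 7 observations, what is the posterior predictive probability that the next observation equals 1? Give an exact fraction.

obs 1: x=1 → posterior Beta(3, 9)
obs 2: x=0 → posterior Beta(3, 10)
obs 3: x=0 → posterior Beta(3, 11)
obs 4: x=1 → posterior Beta(4, 11)
obs 5: x=1 → posterior Beta(5, 11)
obs 6: x=1 → posterior Beta(6, 11)
obs 7: x=0 → posterior Beta(6, 12)

1/3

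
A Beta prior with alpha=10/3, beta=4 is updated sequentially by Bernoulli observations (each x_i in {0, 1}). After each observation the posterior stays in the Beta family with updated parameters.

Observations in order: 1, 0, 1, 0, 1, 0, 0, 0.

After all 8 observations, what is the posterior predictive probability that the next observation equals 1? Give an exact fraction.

obs 1: x=1 → posterior Beta(13/3, 4)
obs 2: x=0 → posterior Beta(13/3, 5)
obs 3: x=1 → posterior Beta(16/3, 5)
obs 4: x=0 → posterior Beta(16/3, 6)
obs 5: x=1 → posterior Beta(19/3, 6)
obs 6: x=0 → posterior Beta(19/3, 7)
obs 7: x=0 → posterior Beta(19/3, 8)
obs 8: x=0 → posterior Beta(19/3, 9)

19/46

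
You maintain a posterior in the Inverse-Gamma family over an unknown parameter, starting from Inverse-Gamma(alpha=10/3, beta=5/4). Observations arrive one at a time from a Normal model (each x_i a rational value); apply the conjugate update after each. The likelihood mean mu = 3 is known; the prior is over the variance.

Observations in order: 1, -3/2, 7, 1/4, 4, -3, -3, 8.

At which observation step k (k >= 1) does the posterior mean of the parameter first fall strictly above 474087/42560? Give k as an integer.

k = 8

obs 1: x=1 → posterior Inverse-Gamma(23/6, 13/4)
obs 2: x=-3/2 → posterior Inverse-Gamma(13/3, 107/8)
obs 3: x=7 → posterior Inverse-Gamma(29/6, 171/8)
obs 4: x=1/4 → posterior Inverse-Gamma(16/3, 805/32)
obs 5: x=4 → posterior Inverse-Gamma(35/6, 821/32)
obs 6: x=-3 → posterior Inverse-Gamma(19/3, 1397/32)
obs 7: x=-3 → posterior Inverse-Gamma(41/6, 1973/32)
obs 8: x=8 → posterior Inverse-Gamma(22/3, 2373/32)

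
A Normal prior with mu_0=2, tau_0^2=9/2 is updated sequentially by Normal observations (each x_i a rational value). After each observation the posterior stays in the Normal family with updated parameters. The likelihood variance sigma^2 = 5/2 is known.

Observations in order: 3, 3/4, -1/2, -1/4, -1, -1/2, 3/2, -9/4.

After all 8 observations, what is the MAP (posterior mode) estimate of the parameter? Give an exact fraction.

67/308

obs 1: x=3 → posterior Normal(37/14, 45/28)
obs 2: x=3/4 → posterior Normal(175/92, 45/46)
obs 3: x=-1/2 → posterior Normal(157/128, 45/64)
obs 4: x=-1/4 → posterior Normal(37/41, 45/82)
obs 5: x=-1 → posterior Normal(14/25, 9/20)
obs 6: x=-1/2 → posterior Normal(47/118, 45/118)
obs 7: x=3/2 → posterior Normal(37/68, 45/136)
obs 8: x=-9/4 → posterior Normal(67/308, 45/154)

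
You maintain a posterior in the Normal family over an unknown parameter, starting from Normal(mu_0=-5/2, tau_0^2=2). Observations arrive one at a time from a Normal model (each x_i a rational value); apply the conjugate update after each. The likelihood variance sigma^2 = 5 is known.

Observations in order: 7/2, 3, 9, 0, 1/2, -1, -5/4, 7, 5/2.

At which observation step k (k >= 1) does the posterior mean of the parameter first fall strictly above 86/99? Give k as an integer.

obs 1: x=7/2 → posterior Normal(-11/14, 10/7)
obs 2: x=3 → posterior Normal(1/18, 10/9)
obs 3: x=9 → posterior Normal(37/22, 10/11)
obs 4: x=0 → posterior Normal(37/26, 10/13)
obs 5: x=1/2 → posterior Normal(13/10, 2/3)
obs 6: x=-1 → posterior Normal(35/34, 10/17)
obs 7: x=-5/4 → posterior Normal(15/19, 10/19)
obs 8: x=7 → posterior Normal(29/21, 10/21)
obs 9: x=5/2 → posterior Normal(34/23, 10/23)

k = 3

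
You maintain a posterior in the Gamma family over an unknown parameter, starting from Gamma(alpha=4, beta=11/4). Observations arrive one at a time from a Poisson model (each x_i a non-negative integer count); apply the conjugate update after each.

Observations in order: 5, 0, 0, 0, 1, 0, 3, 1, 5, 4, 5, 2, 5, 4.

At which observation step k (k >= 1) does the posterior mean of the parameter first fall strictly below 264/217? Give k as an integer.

k = 6

obs 1: x=5 → posterior Gamma(9, 15/4)
obs 2: x=0 → posterior Gamma(9, 19/4)
obs 3: x=0 → posterior Gamma(9, 23/4)
obs 4: x=0 → posterior Gamma(9, 27/4)
obs 5: x=1 → posterior Gamma(10, 31/4)
obs 6: x=0 → posterior Gamma(10, 35/4)
obs 7: x=3 → posterior Gamma(13, 39/4)
obs 8: x=1 → posterior Gamma(14, 43/4)
obs 9: x=5 → posterior Gamma(19, 47/4)
obs 10: x=4 → posterior Gamma(23, 51/4)
obs 11: x=5 → posterior Gamma(28, 55/4)
obs 12: x=2 → posterior Gamma(30, 59/4)
obs 13: x=5 → posterior Gamma(35, 63/4)
obs 14: x=4 → posterior Gamma(39, 67/4)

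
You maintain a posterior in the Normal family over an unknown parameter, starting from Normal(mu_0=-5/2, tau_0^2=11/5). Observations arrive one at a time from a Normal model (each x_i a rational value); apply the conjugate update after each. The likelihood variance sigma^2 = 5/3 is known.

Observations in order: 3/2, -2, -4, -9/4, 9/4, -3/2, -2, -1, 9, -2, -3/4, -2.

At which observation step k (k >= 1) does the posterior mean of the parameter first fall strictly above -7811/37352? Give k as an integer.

k = 9

obs 1: x=3/2 → posterior Normal(-13/58, 55/58)
obs 2: x=-2 → posterior Normal(-79/91, 55/91)
obs 3: x=-4 → posterior Normal(-211/124, 55/124)
obs 4: x=-9/4 → posterior Normal(-1141/628, 55/157)
obs 5: x=9/4 → posterior Normal(-211/190, 11/38)
obs 6: x=-3/2 → posterior Normal(-521/446, 55/223)
obs 7: x=-2 → posterior Normal(-653/512, 55/256)
obs 8: x=-1 → posterior Normal(-719/578, 55/289)
obs 9: x=9 → posterior Normal(-125/644, 55/322)
obs 10: x=-2 → posterior Normal(-257/710, 11/71)
obs 11: x=-3/4 → posterior Normal(-613/1552, 55/388)
obs 12: x=-2 → posterior Normal(-877/1684, 55/421)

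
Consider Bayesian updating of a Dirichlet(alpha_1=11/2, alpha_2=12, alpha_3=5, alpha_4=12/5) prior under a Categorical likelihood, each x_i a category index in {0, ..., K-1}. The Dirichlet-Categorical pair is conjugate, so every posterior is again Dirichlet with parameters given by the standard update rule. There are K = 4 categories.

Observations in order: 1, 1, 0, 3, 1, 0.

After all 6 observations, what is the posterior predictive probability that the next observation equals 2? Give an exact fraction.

50/309

obs 1: x=1 → posterior Dirichlet(11/2, 13, 5, 12/5)
obs 2: x=1 → posterior Dirichlet(11/2, 14, 5, 12/5)
obs 3: x=0 → posterior Dirichlet(13/2, 14, 5, 12/5)
obs 4: x=3 → posterior Dirichlet(13/2, 14, 5, 17/5)
obs 5: x=1 → posterior Dirichlet(13/2, 15, 5, 17/5)
obs 6: x=0 → posterior Dirichlet(15/2, 15, 5, 17/5)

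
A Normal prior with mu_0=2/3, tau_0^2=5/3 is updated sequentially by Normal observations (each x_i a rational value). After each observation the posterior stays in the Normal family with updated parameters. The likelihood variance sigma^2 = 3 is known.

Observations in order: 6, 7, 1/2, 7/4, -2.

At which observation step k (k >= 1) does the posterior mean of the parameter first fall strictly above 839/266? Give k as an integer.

k = 2

obs 1: x=6 → posterior Normal(18/7, 15/14)
obs 2: x=7 → posterior Normal(71/19, 15/19)
obs 3: x=1/2 → posterior Normal(49/16, 5/8)
obs 4: x=7/4 → posterior Normal(329/116, 15/29)
obs 5: x=-2 → posterior Normal(17/8, 15/34)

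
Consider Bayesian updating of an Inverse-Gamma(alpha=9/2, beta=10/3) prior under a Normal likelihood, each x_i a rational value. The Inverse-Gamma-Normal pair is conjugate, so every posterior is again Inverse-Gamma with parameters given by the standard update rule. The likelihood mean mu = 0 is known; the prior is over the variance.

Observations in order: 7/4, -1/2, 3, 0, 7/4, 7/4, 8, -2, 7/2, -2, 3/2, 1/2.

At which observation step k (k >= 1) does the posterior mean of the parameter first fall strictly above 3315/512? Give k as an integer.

obs 1: x=7/4 → posterior Inverse-Gamma(5, 467/96)
obs 2: x=-1/2 → posterior Inverse-Gamma(11/2, 479/96)
obs 3: x=3 → posterior Inverse-Gamma(6, 911/96)
obs 4: x=0 → posterior Inverse-Gamma(13/2, 911/96)
obs 5: x=7/4 → posterior Inverse-Gamma(7, 529/48)
obs 6: x=7/4 → posterior Inverse-Gamma(15/2, 1205/96)
obs 7: x=8 → posterior Inverse-Gamma(8, 4277/96)
obs 8: x=-2 → posterior Inverse-Gamma(17/2, 4469/96)
obs 9: x=7/2 → posterior Inverse-Gamma(9, 5057/96)
obs 10: x=-2 → posterior Inverse-Gamma(19/2, 5249/96)
obs 11: x=3/2 → posterior Inverse-Gamma(10, 5357/96)
obs 12: x=1/2 → posterior Inverse-Gamma(21/2, 5369/96)

k = 9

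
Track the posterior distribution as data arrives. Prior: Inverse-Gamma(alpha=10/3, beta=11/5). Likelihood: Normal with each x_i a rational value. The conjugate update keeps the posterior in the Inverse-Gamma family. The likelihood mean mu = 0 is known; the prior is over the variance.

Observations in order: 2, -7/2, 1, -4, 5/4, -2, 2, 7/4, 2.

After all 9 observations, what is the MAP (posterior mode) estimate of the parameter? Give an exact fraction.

obs 1: x=2 → posterior Inverse-Gamma(23/6, 21/5)
obs 2: x=-7/2 → posterior Inverse-Gamma(13/3, 413/40)
obs 3: x=1 → posterior Inverse-Gamma(29/6, 433/40)
obs 4: x=-4 → posterior Inverse-Gamma(16/3, 753/40)
obs 5: x=5/4 → posterior Inverse-Gamma(35/6, 3137/160)
obs 6: x=-2 → posterior Inverse-Gamma(19/3, 3457/160)
obs 7: x=2 → posterior Inverse-Gamma(41/6, 3777/160)
obs 8: x=7/4 → posterior Inverse-Gamma(22/3, 2011/80)
obs 9: x=2 → posterior Inverse-Gamma(47/6, 2171/80)

6513/2120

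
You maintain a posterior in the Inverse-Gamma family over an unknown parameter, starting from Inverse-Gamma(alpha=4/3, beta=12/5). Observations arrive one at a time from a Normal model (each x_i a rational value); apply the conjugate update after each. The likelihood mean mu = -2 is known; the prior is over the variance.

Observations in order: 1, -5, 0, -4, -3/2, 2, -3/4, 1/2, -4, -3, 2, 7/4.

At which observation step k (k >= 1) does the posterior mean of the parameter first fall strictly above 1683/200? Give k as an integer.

obs 1: x=1 → posterior Inverse-Gamma(11/6, 69/10)
obs 2: x=-5 → posterior Inverse-Gamma(7/3, 57/5)
obs 3: x=0 → posterior Inverse-Gamma(17/6, 67/5)
obs 4: x=-4 → posterior Inverse-Gamma(10/3, 77/5)
obs 5: x=-3/2 → posterior Inverse-Gamma(23/6, 621/40)
obs 6: x=2 → posterior Inverse-Gamma(13/3, 941/40)
obs 7: x=-3/4 → posterior Inverse-Gamma(29/6, 3889/160)
obs 8: x=1/2 → posterior Inverse-Gamma(16/3, 4389/160)
obs 9: x=-4 → posterior Inverse-Gamma(35/6, 4709/160)
obs 10: x=-3 → posterior Inverse-Gamma(19/3, 4789/160)
obs 11: x=2 → posterior Inverse-Gamma(41/6, 6069/160)
obs 12: x=7/4 → posterior Inverse-Gamma(22/3, 3597/80)

k = 2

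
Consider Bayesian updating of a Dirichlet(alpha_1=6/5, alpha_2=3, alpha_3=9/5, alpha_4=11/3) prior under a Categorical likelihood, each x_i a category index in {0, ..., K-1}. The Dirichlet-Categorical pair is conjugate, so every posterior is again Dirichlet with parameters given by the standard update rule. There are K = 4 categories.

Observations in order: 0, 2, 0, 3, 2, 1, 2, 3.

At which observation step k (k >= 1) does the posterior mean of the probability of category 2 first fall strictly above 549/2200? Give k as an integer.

k = 5

obs 1: x=0 → posterior Dirichlet(11/5, 3, 9/5, 11/3)
obs 2: x=2 → posterior Dirichlet(11/5, 3, 14/5, 11/3)
obs 3: x=0 → posterior Dirichlet(16/5, 3, 14/5, 11/3)
obs 4: x=3 → posterior Dirichlet(16/5, 3, 14/5, 14/3)
obs 5: x=2 → posterior Dirichlet(16/5, 3, 19/5, 14/3)
obs 6: x=1 → posterior Dirichlet(16/5, 4, 19/5, 14/3)
obs 7: x=2 → posterior Dirichlet(16/5, 4, 24/5, 14/3)
obs 8: x=3 → posterior Dirichlet(16/5, 4, 24/5, 17/3)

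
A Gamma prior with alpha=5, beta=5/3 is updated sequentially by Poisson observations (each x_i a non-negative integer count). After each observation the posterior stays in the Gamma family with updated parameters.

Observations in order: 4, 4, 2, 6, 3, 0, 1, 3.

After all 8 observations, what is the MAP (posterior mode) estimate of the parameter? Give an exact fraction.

81/29

obs 1: x=4 → posterior Gamma(9, 8/3)
obs 2: x=4 → posterior Gamma(13, 11/3)
obs 3: x=2 → posterior Gamma(15, 14/3)
obs 4: x=6 → posterior Gamma(21, 17/3)
obs 5: x=3 → posterior Gamma(24, 20/3)
obs 6: x=0 → posterior Gamma(24, 23/3)
obs 7: x=1 → posterior Gamma(25, 26/3)
obs 8: x=3 → posterior Gamma(28, 29/3)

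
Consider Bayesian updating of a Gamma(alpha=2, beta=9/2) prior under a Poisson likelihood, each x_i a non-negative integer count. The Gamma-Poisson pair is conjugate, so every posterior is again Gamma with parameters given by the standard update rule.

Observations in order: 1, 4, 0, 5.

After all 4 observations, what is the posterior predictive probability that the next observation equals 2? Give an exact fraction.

181778138015685432/799006685782884121

obs 1: x=1 → posterior Gamma(3, 11/2)
obs 2: x=4 → posterior Gamma(7, 13/2)
obs 3: x=0 → posterior Gamma(7, 15/2)
obs 4: x=5 → posterior Gamma(12, 17/2)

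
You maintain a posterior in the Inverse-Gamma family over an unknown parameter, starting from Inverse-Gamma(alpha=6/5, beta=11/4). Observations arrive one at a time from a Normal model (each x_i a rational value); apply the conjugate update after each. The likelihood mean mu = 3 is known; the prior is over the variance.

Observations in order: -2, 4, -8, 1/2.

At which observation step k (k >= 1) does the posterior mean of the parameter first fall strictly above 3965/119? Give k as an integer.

obs 1: x=-2 → posterior Inverse-Gamma(17/10, 61/4)
obs 2: x=4 → posterior Inverse-Gamma(11/5, 63/4)
obs 3: x=-8 → posterior Inverse-Gamma(27/10, 305/4)
obs 4: x=1/2 → posterior Inverse-Gamma(16/5, 635/8)

k = 3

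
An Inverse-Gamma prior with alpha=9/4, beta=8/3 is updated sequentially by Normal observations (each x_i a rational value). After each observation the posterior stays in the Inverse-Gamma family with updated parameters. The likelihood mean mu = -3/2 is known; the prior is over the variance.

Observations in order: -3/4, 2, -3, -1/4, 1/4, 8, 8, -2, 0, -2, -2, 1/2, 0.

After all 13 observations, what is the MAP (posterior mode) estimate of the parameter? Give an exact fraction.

obs 1: x=-3/4 → posterior Inverse-Gamma(11/4, 283/96)
obs 2: x=2 → posterior Inverse-Gamma(13/4, 871/96)
obs 3: x=-3 → posterior Inverse-Gamma(15/4, 979/96)
obs 4: x=-1/4 → posterior Inverse-Gamma(17/4, 527/48)
obs 5: x=1/4 → posterior Inverse-Gamma(19/4, 1201/96)
obs 6: x=8 → posterior Inverse-Gamma(21/4, 5533/96)
obs 7: x=8 → posterior Inverse-Gamma(23/4, 9865/96)
obs 8: x=-2 → posterior Inverse-Gamma(25/4, 9877/96)
obs 9: x=0 → posterior Inverse-Gamma(27/4, 9985/96)
obs 10: x=-2 → posterior Inverse-Gamma(29/4, 9997/96)
obs 11: x=-2 → posterior Inverse-Gamma(31/4, 10009/96)
obs 12: x=1/2 → posterior Inverse-Gamma(33/4, 10201/96)
obs 13: x=0 → posterior Inverse-Gamma(35/4, 10309/96)

793/72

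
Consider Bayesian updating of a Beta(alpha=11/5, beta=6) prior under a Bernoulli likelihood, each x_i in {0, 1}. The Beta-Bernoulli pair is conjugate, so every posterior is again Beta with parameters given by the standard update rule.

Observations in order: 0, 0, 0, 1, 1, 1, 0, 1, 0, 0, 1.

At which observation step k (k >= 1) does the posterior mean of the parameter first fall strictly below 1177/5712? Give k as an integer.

k = 3

obs 1: x=0 → posterior Beta(11/5, 7)
obs 2: x=0 → posterior Beta(11/5, 8)
obs 3: x=0 → posterior Beta(11/5, 9)
obs 4: x=1 → posterior Beta(16/5, 9)
obs 5: x=1 → posterior Beta(21/5, 9)
obs 6: x=1 → posterior Beta(26/5, 9)
obs 7: x=0 → posterior Beta(26/5, 10)
obs 8: x=1 → posterior Beta(31/5, 10)
obs 9: x=0 → posterior Beta(31/5, 11)
obs 10: x=0 → posterior Beta(31/5, 12)
obs 11: x=1 → posterior Beta(36/5, 12)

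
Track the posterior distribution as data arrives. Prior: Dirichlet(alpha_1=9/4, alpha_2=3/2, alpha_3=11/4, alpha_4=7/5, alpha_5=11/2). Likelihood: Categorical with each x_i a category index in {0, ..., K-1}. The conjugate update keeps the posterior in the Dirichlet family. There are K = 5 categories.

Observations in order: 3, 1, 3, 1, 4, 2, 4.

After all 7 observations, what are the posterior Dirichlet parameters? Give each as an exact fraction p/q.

alpha_1=9/4, alpha_2=7/2, alpha_3=15/4, alpha_4=17/5, alpha_5=15/2

obs 1: x=3 → posterior Dirichlet(9/4, 3/2, 11/4, 12/5, 11/2)
obs 2: x=1 → posterior Dirichlet(9/4, 5/2, 11/4, 12/5, 11/2)
obs 3: x=3 → posterior Dirichlet(9/4, 5/2, 11/4, 17/5, 11/2)
obs 4: x=1 → posterior Dirichlet(9/4, 7/2, 11/4, 17/5, 11/2)
obs 5: x=4 → posterior Dirichlet(9/4, 7/2, 11/4, 17/5, 13/2)
obs 6: x=2 → posterior Dirichlet(9/4, 7/2, 15/4, 17/5, 13/2)
obs 7: x=4 → posterior Dirichlet(9/4, 7/2, 15/4, 17/5, 15/2)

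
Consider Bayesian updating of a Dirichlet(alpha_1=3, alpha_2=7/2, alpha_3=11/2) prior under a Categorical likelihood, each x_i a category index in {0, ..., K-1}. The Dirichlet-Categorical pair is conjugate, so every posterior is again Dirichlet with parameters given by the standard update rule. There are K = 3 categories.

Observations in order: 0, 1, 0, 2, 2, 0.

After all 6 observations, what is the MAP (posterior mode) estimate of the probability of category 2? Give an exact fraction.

13/30

obs 1: x=0 → posterior Dirichlet(4, 7/2, 11/2)
obs 2: x=1 → posterior Dirichlet(4, 9/2, 11/2)
obs 3: x=0 → posterior Dirichlet(5, 9/2, 11/2)
obs 4: x=2 → posterior Dirichlet(5, 9/2, 13/2)
obs 5: x=2 → posterior Dirichlet(5, 9/2, 15/2)
obs 6: x=0 → posterior Dirichlet(6, 9/2, 15/2)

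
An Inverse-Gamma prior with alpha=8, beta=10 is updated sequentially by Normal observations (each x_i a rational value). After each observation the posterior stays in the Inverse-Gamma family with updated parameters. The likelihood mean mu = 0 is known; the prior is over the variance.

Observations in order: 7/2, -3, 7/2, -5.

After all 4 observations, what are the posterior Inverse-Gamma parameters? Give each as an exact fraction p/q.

obs 1: x=7/2 → posterior Inverse-Gamma(17/2, 129/8)
obs 2: x=-3 → posterior Inverse-Gamma(9, 165/8)
obs 3: x=7/2 → posterior Inverse-Gamma(19/2, 107/4)
obs 4: x=-5 → posterior Inverse-Gamma(10, 157/4)

alpha=10, beta=157/4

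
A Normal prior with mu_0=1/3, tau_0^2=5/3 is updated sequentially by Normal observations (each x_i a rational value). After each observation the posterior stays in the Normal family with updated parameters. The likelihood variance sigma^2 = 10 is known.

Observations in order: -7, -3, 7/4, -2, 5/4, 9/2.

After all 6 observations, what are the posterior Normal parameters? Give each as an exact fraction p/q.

obs 1: x=-7 → posterior Normal(-5/7, 10/7)
obs 2: x=-3 → posterior Normal(-1, 5/4)
obs 3: x=7/4 → posterior Normal(-25/36, 10/9)
obs 4: x=-2 → posterior Normal(-33/40, 1)
obs 5: x=5/4 → posterior Normal(-7/11, 10/11)
obs 6: x=9/2 → posterior Normal(-5/24, 5/6)

mu_0=-5/24, tau_0^2=5/6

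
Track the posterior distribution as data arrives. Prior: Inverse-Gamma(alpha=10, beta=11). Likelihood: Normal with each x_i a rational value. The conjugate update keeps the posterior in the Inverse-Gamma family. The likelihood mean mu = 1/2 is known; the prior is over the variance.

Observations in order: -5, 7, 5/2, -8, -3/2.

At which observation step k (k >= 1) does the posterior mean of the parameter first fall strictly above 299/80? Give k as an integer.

k = 2

obs 1: x=-5 → posterior Inverse-Gamma(21/2, 209/8)
obs 2: x=7 → posterior Inverse-Gamma(11, 189/4)
obs 3: x=5/2 → posterior Inverse-Gamma(23/2, 197/4)
obs 4: x=-8 → posterior Inverse-Gamma(12, 683/8)
obs 5: x=-3/2 → posterior Inverse-Gamma(25/2, 699/8)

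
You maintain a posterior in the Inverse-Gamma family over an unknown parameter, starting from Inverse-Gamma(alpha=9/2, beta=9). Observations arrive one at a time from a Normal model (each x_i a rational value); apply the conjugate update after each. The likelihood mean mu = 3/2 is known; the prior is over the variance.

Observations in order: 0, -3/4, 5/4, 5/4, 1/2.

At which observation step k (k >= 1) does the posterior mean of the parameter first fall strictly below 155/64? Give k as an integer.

obs 1: x=0 → posterior Inverse-Gamma(5, 81/8)
obs 2: x=-3/4 → posterior Inverse-Gamma(11/2, 405/32)
obs 3: x=5/4 → posterior Inverse-Gamma(6, 203/16)
obs 4: x=5/4 → posterior Inverse-Gamma(13/2, 407/32)
obs 5: x=1/2 → posterior Inverse-Gamma(7, 423/32)

k = 4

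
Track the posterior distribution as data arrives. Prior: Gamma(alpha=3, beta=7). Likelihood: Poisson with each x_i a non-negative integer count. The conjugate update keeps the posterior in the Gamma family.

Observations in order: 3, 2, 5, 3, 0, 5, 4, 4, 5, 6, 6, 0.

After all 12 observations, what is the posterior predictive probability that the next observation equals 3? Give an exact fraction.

71860682527175487720338282356104575641268126138152028706700561/351843720888320000000000000000000000000000000000000000000000000

obs 1: x=3 → posterior Gamma(6, 8)
obs 2: x=2 → posterior Gamma(8, 9)
obs 3: x=5 → posterior Gamma(13, 10)
obs 4: x=3 → posterior Gamma(16, 11)
obs 5: x=0 → posterior Gamma(16, 12)
obs 6: x=5 → posterior Gamma(21, 13)
obs 7: x=4 → posterior Gamma(25, 14)
obs 8: x=4 → posterior Gamma(29, 15)
obs 9: x=5 → posterior Gamma(34, 16)
obs 10: x=6 → posterior Gamma(40, 17)
obs 11: x=6 → posterior Gamma(46, 18)
obs 12: x=0 → posterior Gamma(46, 19)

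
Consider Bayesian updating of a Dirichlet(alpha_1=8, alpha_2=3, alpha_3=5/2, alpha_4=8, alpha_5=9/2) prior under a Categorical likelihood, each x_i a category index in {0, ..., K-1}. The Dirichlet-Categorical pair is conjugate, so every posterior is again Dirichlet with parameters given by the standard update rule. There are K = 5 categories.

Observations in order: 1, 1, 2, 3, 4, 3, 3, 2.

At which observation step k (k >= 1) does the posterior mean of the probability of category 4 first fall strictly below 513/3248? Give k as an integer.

k = 3

obs 1: x=1 → posterior Dirichlet(8, 4, 5/2, 8, 9/2)
obs 2: x=1 → posterior Dirichlet(8, 5, 5/2, 8, 9/2)
obs 3: x=2 → posterior Dirichlet(8, 5, 7/2, 8, 9/2)
obs 4: x=3 → posterior Dirichlet(8, 5, 7/2, 9, 9/2)
obs 5: x=4 → posterior Dirichlet(8, 5, 7/2, 9, 11/2)
obs 6: x=3 → posterior Dirichlet(8, 5, 7/2, 10, 11/2)
obs 7: x=3 → posterior Dirichlet(8, 5, 7/2, 11, 11/2)
obs 8: x=2 → posterior Dirichlet(8, 5, 9/2, 11, 11/2)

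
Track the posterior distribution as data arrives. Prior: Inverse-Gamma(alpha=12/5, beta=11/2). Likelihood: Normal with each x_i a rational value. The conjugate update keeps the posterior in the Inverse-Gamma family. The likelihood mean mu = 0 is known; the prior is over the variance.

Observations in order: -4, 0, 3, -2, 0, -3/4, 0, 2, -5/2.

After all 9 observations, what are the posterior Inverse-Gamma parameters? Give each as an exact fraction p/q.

obs 1: x=-4 → posterior Inverse-Gamma(29/10, 27/2)
obs 2: x=0 → posterior Inverse-Gamma(17/5, 27/2)
obs 3: x=3 → posterior Inverse-Gamma(39/10, 18)
obs 4: x=-2 → posterior Inverse-Gamma(22/5, 20)
obs 5: x=0 → posterior Inverse-Gamma(49/10, 20)
obs 6: x=-3/4 → posterior Inverse-Gamma(27/5, 649/32)
obs 7: x=0 → posterior Inverse-Gamma(59/10, 649/32)
obs 8: x=2 → posterior Inverse-Gamma(32/5, 713/32)
obs 9: x=-5/2 → posterior Inverse-Gamma(69/10, 813/32)

alpha=69/10, beta=813/32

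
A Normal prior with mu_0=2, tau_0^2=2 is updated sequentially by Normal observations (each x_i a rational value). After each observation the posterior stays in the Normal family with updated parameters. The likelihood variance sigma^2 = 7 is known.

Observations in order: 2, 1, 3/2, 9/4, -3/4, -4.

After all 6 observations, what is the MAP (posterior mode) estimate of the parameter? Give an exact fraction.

obs 1: x=2 → posterior Normal(2, 14/9)
obs 2: x=1 → posterior Normal(20/11, 14/11)
obs 3: x=3/2 → posterior Normal(23/13, 14/13)
obs 4: x=9/4 → posterior Normal(11/6, 14/15)
obs 5: x=-3/4 → posterior Normal(26/17, 14/17)
obs 6: x=-4 → posterior Normal(18/19, 14/19)

18/19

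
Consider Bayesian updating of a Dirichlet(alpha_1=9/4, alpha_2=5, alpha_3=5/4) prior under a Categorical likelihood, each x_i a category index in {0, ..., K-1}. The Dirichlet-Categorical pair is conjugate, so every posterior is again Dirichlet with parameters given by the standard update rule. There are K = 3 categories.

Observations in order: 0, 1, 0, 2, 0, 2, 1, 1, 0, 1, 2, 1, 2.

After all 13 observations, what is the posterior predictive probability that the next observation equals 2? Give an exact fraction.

21/86

obs 1: x=0 → posterior Dirichlet(13/4, 5, 5/4)
obs 2: x=1 → posterior Dirichlet(13/4, 6, 5/4)
obs 3: x=0 → posterior Dirichlet(17/4, 6, 5/4)
obs 4: x=2 → posterior Dirichlet(17/4, 6, 9/4)
obs 5: x=0 → posterior Dirichlet(21/4, 6, 9/4)
obs 6: x=2 → posterior Dirichlet(21/4, 6, 13/4)
obs 7: x=1 → posterior Dirichlet(21/4, 7, 13/4)
obs 8: x=1 → posterior Dirichlet(21/4, 8, 13/4)
obs 9: x=0 → posterior Dirichlet(25/4, 8, 13/4)
obs 10: x=1 → posterior Dirichlet(25/4, 9, 13/4)
obs 11: x=2 → posterior Dirichlet(25/4, 9, 17/4)
obs 12: x=1 → posterior Dirichlet(25/4, 10, 17/4)
obs 13: x=2 → posterior Dirichlet(25/4, 10, 21/4)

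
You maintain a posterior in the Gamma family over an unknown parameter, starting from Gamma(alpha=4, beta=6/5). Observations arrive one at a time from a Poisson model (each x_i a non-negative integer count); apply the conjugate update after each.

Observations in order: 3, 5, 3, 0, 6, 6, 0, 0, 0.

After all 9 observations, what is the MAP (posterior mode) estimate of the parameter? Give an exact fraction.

130/51

obs 1: x=3 → posterior Gamma(7, 11/5)
obs 2: x=5 → posterior Gamma(12, 16/5)
obs 3: x=3 → posterior Gamma(15, 21/5)
obs 4: x=0 → posterior Gamma(15, 26/5)
obs 5: x=6 → posterior Gamma(21, 31/5)
obs 6: x=6 → posterior Gamma(27, 36/5)
obs 7: x=0 → posterior Gamma(27, 41/5)
obs 8: x=0 → posterior Gamma(27, 46/5)
obs 9: x=0 → posterior Gamma(27, 51/5)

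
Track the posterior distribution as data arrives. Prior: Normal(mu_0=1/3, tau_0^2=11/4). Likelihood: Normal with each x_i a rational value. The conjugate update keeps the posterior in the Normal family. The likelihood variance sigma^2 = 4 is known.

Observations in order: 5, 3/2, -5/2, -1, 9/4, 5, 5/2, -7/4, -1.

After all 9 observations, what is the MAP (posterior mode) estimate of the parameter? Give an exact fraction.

obs 1: x=5 → posterior Normal(181/81, 44/27)
obs 2: x=3/2 → posterior Normal(461/228, 22/19)
obs 3: x=-5/2 → posterior Normal(148/147, 44/49)
obs 4: x=-1 → posterior Normal(23/36, 11/15)
obs 5: x=9/4 → posterior Normal(757/852, 44/71)
obs 6: x=5 → posterior Normal(1417/984, 22/41)
obs 7: x=5/2 → posterior Normal(1747/1116, 44/93)
obs 8: x=-7/4 → posterior Normal(379/312, 11/26)
obs 9: x=-1 → posterior Normal(346/345, 44/115)

346/345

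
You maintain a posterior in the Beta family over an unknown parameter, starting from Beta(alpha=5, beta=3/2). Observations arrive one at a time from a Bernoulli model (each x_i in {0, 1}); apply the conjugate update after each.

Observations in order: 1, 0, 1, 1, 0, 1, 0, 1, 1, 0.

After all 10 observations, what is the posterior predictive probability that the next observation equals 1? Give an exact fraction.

obs 1: x=1 → posterior Beta(6, 3/2)
obs 2: x=0 → posterior Beta(6, 5/2)
obs 3: x=1 → posterior Beta(7, 5/2)
obs 4: x=1 → posterior Beta(8, 5/2)
obs 5: x=0 → posterior Beta(8, 7/2)
obs 6: x=1 → posterior Beta(9, 7/2)
obs 7: x=0 → posterior Beta(9, 9/2)
obs 8: x=1 → posterior Beta(10, 9/2)
obs 9: x=1 → posterior Beta(11, 9/2)
obs 10: x=0 → posterior Beta(11, 11/2)

2/3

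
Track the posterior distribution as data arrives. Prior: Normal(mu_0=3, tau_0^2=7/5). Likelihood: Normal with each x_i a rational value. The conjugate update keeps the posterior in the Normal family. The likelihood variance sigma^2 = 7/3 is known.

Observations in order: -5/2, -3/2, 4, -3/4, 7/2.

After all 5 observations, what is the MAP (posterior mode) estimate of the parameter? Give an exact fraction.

93/80

obs 1: x=-5/2 → posterior Normal(15/16, 7/8)
obs 2: x=-3/2 → posterior Normal(3/11, 7/11)
obs 3: x=4 → posterior Normal(15/14, 1/2)
obs 4: x=-3/4 → posterior Normal(3/4, 7/17)
obs 5: x=7/2 → posterior Normal(93/80, 7/20)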